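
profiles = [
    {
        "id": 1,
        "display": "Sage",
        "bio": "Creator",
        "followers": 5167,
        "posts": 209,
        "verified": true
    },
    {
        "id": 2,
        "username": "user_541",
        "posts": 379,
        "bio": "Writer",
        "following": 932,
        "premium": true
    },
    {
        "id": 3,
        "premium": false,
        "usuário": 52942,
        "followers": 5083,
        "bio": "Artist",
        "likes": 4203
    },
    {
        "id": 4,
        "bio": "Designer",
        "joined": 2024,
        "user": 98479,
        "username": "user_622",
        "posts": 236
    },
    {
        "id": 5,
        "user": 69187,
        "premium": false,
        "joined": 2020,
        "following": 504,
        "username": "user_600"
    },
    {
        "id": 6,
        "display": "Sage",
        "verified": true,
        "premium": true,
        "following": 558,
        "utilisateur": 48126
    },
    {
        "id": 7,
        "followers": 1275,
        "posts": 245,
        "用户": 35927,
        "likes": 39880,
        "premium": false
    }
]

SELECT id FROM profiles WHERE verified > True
[]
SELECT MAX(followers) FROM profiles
5167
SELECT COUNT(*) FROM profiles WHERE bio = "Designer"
1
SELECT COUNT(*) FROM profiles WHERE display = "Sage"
2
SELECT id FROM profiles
[1, 2, 3, 4, 5, 6, 7]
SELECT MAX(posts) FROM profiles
379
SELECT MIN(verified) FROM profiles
True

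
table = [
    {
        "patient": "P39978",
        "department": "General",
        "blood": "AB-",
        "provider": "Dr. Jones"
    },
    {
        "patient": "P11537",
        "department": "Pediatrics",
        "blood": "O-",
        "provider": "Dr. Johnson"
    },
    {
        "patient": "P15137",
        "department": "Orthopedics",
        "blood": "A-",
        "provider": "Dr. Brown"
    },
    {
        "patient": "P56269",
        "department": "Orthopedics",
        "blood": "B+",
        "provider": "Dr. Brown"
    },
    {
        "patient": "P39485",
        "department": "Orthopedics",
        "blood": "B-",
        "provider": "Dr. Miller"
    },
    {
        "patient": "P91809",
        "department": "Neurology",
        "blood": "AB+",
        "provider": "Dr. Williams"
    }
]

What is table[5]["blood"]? "AB+"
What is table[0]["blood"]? "AB-"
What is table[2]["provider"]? "Dr. Brown"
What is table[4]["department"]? "Orthopedics"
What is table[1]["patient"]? "P11537"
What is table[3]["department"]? "Orthopedics"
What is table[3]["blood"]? "B+"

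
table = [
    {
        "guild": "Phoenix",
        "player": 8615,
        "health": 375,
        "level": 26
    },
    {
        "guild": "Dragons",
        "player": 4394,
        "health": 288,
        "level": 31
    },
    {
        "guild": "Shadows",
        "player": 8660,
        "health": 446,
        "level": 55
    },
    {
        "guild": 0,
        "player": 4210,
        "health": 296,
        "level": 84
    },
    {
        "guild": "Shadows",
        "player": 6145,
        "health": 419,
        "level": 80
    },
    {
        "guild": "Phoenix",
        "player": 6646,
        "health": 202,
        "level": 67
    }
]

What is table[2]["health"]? 446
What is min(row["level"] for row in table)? 26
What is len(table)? 6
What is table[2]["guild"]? "Shadows"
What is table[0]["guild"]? "Phoenix"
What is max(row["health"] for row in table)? 446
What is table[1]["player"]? 4394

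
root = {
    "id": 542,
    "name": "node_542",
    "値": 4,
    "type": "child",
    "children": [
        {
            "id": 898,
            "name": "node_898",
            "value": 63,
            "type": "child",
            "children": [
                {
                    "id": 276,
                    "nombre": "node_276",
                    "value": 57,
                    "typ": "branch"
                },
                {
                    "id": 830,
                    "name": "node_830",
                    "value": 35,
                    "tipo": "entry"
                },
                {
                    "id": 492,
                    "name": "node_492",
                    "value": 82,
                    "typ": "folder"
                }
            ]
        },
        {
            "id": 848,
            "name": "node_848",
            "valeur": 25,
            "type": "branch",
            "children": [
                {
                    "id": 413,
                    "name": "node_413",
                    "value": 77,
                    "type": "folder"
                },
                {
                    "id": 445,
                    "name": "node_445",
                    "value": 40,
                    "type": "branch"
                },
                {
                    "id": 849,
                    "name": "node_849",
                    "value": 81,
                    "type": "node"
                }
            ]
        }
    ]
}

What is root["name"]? "node_542"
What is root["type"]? "child"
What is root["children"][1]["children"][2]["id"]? 849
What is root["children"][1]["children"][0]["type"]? "folder"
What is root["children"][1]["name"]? "node_848"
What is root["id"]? 542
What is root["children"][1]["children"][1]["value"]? 40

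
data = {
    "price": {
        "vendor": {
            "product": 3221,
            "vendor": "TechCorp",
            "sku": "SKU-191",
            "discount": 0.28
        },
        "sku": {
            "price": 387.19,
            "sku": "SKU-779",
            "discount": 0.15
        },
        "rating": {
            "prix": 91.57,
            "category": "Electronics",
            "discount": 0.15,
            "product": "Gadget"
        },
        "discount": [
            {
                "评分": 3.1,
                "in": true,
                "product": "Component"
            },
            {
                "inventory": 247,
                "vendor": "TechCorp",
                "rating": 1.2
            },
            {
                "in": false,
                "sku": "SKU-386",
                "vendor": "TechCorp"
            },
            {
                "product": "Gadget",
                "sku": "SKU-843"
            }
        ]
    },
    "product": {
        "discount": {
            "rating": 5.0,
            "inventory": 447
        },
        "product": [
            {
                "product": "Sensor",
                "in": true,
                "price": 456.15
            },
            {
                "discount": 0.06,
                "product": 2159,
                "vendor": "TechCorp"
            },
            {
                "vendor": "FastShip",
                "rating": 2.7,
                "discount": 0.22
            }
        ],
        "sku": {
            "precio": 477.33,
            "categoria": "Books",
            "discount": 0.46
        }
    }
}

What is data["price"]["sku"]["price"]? 387.19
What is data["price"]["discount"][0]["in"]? True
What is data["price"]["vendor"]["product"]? 3221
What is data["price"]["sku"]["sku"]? "SKU-779"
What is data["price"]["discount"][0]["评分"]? 3.1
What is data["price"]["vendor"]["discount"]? 0.28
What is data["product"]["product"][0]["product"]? "Sensor"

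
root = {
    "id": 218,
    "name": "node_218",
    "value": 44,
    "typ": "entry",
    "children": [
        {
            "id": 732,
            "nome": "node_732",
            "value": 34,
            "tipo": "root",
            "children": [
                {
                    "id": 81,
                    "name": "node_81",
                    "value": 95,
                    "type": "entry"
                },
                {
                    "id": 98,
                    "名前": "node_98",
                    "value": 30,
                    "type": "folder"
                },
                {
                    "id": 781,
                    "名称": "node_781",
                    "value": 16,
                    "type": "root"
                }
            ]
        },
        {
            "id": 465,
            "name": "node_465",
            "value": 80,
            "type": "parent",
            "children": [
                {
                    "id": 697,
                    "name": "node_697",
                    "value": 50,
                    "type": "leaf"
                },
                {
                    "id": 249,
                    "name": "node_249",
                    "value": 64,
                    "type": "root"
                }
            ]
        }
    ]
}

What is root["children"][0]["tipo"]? "root"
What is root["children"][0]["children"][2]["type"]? "root"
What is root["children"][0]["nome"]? "node_732"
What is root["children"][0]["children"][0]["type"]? "entry"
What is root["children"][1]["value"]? 80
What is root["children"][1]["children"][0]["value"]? 50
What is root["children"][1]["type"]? "parent"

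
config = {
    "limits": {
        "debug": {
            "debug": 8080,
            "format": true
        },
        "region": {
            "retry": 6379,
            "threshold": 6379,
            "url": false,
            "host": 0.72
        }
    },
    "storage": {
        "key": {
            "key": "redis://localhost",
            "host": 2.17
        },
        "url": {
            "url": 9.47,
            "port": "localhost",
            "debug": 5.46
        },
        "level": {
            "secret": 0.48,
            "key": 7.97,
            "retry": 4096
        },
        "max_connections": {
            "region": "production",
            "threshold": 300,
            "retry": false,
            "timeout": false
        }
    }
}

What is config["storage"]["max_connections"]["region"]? "production"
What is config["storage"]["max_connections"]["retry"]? False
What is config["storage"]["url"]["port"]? "localhost"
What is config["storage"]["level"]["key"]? 7.97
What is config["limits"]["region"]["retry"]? 6379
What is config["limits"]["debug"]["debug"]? 8080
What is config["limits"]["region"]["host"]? 0.72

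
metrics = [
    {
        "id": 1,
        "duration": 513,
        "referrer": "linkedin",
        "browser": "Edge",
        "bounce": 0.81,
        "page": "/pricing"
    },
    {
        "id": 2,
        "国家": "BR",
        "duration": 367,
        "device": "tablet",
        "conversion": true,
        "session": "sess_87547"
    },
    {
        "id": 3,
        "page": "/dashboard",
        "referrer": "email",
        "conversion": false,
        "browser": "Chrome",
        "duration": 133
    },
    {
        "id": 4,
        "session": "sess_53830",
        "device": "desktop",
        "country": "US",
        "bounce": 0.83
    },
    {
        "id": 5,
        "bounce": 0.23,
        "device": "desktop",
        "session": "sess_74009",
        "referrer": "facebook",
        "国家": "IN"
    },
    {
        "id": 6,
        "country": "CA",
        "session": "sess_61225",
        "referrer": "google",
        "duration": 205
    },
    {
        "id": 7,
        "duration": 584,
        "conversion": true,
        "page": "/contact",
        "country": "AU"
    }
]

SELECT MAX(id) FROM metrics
7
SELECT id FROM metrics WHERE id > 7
[]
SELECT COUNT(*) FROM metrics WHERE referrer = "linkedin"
1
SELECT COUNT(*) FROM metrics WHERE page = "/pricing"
1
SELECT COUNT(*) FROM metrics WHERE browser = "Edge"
1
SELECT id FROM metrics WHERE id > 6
[7]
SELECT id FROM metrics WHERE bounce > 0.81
[4]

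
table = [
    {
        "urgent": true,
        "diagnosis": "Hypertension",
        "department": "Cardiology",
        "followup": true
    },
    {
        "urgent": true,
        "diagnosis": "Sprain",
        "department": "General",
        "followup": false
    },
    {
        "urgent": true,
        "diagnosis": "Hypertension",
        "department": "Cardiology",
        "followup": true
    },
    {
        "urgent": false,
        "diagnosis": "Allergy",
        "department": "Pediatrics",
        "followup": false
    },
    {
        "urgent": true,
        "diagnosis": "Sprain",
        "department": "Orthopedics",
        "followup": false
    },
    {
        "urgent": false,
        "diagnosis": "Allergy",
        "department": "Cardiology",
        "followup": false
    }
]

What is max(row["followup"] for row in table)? True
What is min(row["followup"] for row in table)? False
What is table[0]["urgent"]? True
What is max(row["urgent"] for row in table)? True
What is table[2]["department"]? "Cardiology"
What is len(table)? 6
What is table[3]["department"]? "Pediatrics"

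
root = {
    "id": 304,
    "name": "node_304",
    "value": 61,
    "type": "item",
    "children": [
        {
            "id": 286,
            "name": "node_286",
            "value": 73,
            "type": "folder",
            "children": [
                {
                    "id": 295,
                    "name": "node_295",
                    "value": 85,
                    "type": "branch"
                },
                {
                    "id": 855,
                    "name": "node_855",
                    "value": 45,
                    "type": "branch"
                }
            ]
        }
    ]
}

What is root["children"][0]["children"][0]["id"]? 295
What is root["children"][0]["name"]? "node_286"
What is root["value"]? 61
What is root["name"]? "node_304"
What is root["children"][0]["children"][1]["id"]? 855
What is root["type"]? "item"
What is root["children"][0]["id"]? 286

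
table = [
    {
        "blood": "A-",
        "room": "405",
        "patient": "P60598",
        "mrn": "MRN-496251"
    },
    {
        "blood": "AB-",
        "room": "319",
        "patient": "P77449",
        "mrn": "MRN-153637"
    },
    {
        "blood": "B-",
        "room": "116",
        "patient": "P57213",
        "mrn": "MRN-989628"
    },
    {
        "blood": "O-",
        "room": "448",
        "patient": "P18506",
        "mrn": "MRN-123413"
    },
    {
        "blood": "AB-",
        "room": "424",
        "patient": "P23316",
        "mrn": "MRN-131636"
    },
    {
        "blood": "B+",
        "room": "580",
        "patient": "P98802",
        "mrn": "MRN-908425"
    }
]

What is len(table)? 6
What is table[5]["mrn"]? "MRN-908425"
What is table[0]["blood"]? "A-"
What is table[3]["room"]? "448"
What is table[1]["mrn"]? "MRN-153637"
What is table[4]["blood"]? "AB-"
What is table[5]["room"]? "580"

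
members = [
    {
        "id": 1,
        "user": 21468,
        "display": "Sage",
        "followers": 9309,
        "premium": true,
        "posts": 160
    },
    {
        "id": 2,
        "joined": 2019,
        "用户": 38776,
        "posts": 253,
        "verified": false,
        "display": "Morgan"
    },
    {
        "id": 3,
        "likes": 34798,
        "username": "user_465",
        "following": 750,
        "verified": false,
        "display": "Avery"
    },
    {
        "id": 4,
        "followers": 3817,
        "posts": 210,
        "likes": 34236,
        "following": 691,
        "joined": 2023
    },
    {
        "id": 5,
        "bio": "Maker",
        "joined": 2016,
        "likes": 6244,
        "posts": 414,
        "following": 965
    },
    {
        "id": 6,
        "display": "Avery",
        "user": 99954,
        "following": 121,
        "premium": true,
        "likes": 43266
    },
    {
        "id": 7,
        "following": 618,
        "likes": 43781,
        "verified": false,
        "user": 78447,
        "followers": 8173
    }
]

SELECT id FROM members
[1, 2, 3, 4, 5, 6, 7]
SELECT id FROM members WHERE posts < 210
[1]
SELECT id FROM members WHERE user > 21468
[6, 7]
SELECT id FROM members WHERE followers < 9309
[4, 7]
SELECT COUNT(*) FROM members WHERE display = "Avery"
2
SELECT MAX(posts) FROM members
414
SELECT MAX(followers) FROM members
9309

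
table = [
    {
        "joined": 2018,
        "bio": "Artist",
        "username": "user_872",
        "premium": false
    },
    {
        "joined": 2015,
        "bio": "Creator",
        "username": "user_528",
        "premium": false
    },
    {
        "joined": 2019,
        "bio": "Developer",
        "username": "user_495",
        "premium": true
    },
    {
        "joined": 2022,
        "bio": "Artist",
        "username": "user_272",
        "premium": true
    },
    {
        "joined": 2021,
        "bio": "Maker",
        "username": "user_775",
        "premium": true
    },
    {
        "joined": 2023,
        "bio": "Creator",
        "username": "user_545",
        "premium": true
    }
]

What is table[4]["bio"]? "Maker"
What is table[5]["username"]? "user_545"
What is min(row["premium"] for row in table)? False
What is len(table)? 6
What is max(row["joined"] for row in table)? 2023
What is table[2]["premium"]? True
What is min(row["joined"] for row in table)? 2015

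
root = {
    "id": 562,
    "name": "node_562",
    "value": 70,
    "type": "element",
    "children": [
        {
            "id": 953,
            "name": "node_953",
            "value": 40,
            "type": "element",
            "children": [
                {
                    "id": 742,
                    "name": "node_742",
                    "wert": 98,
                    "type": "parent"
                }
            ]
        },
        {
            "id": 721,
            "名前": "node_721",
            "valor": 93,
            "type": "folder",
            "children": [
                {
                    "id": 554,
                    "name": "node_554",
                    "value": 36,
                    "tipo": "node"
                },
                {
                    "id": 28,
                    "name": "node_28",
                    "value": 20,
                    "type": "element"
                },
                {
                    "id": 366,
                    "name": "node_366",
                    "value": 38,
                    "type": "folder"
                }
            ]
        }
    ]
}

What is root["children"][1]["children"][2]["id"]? 366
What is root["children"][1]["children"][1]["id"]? 28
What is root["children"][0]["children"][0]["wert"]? 98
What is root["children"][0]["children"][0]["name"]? "node_742"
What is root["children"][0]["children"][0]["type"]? "parent"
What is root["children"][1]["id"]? 721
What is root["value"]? 70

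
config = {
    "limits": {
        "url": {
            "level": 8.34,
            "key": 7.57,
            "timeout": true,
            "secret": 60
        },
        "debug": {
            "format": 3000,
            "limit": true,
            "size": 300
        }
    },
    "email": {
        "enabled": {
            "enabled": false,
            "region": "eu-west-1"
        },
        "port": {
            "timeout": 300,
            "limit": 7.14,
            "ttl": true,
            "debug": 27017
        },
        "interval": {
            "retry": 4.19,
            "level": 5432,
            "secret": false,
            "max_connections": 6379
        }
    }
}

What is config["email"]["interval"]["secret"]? False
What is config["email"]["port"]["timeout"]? 300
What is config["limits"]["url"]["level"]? 8.34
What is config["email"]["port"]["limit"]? 7.14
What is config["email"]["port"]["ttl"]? True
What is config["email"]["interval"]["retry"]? 4.19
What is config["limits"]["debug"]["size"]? 300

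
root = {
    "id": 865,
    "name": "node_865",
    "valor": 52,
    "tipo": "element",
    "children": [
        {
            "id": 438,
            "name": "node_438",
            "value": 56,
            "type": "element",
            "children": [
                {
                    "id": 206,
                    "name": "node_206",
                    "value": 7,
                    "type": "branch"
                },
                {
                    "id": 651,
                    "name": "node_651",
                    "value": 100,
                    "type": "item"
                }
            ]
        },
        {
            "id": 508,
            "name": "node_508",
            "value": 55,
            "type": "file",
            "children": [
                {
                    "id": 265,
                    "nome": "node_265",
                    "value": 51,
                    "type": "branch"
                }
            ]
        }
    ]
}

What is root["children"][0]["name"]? "node_438"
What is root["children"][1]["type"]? "file"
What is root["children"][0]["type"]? "element"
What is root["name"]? "node_865"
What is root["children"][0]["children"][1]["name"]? "node_651"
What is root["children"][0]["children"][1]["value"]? 100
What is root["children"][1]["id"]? 508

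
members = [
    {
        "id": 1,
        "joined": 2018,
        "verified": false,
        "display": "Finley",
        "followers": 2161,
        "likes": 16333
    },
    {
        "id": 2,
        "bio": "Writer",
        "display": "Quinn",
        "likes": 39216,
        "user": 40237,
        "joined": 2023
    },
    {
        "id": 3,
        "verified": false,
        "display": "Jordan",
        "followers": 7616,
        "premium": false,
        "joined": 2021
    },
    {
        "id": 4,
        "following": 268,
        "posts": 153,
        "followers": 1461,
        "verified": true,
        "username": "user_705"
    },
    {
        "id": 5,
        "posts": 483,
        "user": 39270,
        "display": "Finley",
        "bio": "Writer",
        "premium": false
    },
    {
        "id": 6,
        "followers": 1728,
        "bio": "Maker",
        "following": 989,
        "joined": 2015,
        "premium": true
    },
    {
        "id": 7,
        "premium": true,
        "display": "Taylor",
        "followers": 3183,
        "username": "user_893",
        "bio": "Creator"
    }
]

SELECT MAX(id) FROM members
7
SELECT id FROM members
[1, 2, 3, 4, 5, 6, 7]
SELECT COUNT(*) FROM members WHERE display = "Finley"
2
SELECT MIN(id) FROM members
1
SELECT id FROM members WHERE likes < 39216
[1]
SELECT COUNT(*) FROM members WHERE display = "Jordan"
1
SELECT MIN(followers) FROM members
1461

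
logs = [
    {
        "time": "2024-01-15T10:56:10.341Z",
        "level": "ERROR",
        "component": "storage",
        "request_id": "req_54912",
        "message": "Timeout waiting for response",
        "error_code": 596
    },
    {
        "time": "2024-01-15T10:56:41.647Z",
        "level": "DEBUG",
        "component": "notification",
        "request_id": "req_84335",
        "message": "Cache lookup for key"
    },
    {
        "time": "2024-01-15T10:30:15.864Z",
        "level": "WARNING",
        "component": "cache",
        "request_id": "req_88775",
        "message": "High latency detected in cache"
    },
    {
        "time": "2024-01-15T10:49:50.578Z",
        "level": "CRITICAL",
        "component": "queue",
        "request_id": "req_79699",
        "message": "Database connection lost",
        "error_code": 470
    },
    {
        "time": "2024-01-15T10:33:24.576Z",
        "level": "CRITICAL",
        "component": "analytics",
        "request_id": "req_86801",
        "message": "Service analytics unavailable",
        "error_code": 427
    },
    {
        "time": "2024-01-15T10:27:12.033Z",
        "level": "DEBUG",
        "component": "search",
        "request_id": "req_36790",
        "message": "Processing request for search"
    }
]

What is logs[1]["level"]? "DEBUG"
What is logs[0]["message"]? "Timeout waiting for response"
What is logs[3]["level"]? "CRITICAL"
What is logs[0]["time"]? "2024-01-15T10:56:10.341Z"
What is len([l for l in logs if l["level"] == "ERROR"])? 1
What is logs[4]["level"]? "CRITICAL"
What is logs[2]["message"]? "High latency detected in cache"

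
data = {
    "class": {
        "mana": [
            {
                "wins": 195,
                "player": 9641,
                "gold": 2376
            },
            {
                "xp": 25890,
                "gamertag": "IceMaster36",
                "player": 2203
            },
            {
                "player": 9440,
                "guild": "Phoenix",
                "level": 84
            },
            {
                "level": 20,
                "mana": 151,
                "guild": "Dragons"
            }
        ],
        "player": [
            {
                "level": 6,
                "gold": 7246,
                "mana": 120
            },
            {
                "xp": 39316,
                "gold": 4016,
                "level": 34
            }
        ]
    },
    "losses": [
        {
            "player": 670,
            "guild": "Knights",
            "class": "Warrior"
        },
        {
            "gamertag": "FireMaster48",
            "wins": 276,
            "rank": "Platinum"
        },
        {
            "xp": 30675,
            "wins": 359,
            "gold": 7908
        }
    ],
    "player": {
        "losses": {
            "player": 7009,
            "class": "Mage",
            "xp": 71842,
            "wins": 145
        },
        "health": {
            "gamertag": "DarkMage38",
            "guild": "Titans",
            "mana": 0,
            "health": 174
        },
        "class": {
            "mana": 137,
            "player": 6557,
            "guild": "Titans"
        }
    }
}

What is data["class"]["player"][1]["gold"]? 4016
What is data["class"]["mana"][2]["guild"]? "Phoenix"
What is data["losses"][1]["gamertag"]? "FireMaster48"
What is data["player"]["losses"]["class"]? "Mage"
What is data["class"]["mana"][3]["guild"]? "Dragons"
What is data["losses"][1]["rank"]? "Platinum"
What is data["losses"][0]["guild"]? "Knights"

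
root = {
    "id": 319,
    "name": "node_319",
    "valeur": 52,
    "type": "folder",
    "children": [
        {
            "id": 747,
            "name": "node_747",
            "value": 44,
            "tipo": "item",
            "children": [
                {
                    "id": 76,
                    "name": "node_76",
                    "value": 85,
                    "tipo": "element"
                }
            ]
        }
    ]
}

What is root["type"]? "folder"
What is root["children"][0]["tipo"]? "item"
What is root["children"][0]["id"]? 747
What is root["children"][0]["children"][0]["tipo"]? "element"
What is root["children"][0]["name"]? "node_747"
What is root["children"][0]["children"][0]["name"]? "node_76"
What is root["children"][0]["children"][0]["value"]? 85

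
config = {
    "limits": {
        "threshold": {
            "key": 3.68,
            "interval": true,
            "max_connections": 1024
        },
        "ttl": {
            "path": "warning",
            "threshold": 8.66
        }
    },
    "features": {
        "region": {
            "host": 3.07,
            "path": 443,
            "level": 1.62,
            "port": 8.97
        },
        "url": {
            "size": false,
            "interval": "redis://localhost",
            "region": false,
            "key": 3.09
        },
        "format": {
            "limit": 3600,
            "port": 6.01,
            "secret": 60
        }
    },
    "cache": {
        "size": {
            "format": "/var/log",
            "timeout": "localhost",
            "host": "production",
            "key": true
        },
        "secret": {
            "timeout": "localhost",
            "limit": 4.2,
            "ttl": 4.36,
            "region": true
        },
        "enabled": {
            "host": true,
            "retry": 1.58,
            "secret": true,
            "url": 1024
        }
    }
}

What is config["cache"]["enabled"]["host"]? True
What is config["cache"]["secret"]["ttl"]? 4.36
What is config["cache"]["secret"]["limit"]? 4.2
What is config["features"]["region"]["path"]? 443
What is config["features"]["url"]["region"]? False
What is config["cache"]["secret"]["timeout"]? "localhost"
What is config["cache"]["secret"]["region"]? True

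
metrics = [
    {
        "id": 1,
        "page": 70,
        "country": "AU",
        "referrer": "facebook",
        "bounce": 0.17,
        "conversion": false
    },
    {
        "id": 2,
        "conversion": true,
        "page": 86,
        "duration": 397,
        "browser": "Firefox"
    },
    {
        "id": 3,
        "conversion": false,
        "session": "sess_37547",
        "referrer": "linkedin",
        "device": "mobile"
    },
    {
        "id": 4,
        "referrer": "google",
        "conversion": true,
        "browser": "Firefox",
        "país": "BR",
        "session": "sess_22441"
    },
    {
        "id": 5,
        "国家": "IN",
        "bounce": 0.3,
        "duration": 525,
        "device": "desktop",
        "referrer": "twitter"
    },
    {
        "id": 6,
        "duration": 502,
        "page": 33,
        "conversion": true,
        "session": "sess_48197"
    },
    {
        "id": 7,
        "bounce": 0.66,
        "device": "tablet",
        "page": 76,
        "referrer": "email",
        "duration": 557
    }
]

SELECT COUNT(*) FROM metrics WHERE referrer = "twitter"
1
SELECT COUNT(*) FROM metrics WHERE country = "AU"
1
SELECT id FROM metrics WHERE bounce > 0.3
[7]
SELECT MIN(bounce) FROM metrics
0.17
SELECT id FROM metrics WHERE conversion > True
[]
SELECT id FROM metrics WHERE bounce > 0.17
[5, 7]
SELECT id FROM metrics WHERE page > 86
[]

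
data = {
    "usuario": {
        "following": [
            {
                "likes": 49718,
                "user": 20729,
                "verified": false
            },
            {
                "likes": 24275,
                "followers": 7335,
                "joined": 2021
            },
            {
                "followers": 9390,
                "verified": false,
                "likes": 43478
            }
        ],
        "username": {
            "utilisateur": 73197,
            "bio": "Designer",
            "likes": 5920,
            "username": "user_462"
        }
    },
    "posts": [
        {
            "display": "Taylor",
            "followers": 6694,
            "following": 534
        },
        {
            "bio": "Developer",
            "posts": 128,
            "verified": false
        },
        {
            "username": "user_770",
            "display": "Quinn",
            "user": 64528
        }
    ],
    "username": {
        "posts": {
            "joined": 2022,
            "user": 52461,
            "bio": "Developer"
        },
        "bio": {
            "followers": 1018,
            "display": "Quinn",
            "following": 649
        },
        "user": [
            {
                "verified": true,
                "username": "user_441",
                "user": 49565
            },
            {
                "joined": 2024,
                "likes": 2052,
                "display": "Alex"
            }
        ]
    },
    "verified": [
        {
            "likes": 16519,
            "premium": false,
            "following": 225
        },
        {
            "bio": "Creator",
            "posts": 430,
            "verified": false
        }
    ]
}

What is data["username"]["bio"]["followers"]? 1018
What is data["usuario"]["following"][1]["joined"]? 2021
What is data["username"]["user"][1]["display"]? "Alex"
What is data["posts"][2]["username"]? "user_770"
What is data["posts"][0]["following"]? 534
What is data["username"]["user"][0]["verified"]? True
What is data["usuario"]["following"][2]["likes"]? 43478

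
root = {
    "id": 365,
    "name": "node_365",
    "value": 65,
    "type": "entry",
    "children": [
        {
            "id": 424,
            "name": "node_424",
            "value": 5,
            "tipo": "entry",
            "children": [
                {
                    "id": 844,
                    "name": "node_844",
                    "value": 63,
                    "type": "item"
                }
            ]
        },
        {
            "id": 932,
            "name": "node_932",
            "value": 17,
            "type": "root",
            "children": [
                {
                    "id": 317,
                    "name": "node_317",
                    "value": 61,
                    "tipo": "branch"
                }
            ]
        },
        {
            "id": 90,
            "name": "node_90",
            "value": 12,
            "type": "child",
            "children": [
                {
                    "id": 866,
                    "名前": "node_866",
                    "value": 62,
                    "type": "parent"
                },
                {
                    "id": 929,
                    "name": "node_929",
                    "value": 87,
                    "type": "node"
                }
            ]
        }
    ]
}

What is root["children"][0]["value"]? 5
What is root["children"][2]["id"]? 90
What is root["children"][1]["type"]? "root"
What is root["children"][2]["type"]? "child"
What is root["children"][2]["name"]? "node_90"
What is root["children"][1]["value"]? 17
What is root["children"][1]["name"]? "node_932"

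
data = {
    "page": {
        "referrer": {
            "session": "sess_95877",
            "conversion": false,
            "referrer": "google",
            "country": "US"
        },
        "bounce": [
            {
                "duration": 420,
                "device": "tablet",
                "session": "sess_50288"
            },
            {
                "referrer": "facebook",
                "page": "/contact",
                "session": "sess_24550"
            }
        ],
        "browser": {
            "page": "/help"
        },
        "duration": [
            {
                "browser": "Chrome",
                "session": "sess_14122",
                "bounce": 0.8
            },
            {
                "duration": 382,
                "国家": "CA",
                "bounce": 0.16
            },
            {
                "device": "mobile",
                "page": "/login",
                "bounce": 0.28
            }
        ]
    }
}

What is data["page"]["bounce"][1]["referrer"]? "facebook"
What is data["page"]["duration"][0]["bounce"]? 0.8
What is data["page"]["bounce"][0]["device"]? "tablet"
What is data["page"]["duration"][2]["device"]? "mobile"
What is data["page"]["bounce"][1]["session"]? "sess_24550"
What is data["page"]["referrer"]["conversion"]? False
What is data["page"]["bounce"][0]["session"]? "sess_50288"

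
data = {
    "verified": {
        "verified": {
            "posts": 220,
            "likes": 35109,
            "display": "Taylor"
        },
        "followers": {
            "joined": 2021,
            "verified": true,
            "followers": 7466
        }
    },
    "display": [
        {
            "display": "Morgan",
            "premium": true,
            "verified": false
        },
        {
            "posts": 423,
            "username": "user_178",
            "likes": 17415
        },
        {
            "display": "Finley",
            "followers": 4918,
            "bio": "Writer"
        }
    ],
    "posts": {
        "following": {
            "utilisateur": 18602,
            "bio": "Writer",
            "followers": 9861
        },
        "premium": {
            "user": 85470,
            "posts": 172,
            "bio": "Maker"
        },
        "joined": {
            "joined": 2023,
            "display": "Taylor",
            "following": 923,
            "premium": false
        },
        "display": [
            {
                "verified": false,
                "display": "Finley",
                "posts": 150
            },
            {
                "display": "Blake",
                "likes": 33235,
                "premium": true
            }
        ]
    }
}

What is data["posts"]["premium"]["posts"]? 172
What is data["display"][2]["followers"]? 4918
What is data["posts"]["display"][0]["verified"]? False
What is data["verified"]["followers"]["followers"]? 7466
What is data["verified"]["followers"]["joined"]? 2021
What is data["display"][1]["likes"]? 17415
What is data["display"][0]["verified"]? False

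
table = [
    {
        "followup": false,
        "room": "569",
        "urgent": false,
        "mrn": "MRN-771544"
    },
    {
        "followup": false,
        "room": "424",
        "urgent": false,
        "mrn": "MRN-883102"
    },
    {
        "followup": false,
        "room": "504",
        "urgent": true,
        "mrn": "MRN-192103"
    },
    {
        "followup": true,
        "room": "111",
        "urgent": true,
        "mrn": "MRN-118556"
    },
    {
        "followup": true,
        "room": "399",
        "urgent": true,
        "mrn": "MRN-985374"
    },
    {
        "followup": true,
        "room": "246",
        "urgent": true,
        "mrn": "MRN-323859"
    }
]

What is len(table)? 6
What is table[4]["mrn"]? "MRN-985374"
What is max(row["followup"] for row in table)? True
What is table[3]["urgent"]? True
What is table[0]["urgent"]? False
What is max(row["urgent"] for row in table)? True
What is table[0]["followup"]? False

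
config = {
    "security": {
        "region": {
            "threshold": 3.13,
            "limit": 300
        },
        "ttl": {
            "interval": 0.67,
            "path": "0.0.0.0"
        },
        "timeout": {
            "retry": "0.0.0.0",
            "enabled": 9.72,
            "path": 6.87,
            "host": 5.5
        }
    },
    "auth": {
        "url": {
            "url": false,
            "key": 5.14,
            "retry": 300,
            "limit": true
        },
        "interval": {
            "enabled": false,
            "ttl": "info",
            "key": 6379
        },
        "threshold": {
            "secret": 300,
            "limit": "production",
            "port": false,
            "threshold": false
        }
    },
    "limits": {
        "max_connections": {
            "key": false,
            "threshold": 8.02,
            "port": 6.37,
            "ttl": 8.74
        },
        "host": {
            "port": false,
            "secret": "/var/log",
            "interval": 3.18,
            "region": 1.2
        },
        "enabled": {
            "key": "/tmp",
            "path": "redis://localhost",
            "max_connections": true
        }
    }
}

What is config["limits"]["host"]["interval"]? 3.18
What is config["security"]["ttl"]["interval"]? 0.67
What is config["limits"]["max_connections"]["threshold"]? 8.02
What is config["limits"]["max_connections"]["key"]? False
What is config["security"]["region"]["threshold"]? 3.13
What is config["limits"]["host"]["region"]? 1.2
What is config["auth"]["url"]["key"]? 5.14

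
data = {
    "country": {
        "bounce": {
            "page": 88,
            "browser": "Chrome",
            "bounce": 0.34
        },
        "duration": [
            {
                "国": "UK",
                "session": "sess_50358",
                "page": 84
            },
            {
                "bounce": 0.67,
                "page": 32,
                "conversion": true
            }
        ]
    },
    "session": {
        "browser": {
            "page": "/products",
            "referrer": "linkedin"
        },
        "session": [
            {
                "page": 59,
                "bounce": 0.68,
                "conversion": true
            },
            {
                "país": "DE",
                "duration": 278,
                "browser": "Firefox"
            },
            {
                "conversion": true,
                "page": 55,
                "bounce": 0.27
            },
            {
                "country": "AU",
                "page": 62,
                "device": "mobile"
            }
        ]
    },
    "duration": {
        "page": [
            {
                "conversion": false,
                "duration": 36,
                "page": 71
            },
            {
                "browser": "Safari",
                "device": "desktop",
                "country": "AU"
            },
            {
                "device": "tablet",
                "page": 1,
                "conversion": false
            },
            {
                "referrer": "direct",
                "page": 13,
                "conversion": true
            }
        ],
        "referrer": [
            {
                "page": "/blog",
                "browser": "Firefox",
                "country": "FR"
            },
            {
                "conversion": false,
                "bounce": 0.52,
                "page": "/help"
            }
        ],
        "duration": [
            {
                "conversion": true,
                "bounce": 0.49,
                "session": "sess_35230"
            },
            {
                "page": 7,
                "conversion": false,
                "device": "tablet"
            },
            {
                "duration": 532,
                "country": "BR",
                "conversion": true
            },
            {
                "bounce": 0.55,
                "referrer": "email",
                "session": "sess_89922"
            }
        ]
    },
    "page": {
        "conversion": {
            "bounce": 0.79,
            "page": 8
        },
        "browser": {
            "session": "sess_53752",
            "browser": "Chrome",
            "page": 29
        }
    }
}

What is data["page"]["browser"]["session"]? "sess_53752"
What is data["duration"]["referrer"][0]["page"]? "/blog"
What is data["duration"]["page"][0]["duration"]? 36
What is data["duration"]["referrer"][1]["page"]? "/help"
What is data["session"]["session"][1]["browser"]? "Firefox"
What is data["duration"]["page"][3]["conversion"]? True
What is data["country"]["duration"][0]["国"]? "UK"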